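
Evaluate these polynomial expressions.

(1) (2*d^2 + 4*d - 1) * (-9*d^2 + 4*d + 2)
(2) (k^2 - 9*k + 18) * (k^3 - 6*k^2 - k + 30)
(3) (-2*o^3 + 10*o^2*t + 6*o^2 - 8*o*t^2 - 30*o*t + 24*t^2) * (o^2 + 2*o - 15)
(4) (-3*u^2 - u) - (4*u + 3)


(1) = -18*d^4 - 28*d^3 + 29*d^2 + 4*d - 2
(2) = k^5 - 15*k^4 + 71*k^3 - 69*k^2 - 288*k + 540
(3) = -2*o^5 + 10*o^4*t + 2*o^4 - 8*o^3*t^2 - 10*o^3*t + 42*o^3 + 8*o^2*t^2 - 210*o^2*t - 90*o^2 + 168*o*t^2 + 450*o*t - 360*t^2
(4) = -3*u^2 - 5*u - 3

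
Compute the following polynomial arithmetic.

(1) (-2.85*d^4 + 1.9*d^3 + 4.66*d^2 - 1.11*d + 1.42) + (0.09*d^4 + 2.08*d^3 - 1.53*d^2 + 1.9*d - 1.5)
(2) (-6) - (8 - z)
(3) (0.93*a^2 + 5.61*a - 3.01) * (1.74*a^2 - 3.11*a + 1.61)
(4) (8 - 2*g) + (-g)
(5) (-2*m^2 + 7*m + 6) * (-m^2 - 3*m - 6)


(1) = -2.76*d^4 + 3.98*d^3 + 3.13*d^2 + 0.79*d - 0.08
(2) = z - 14
(3) = 1.6182*a^4 + 6.8691*a^3 - 21.1872*a^2 + 18.3932*a - 4.8461
(4) = 8 - 3*g
(5) = 2*m^4 - m^3 - 15*m^2 - 60*m - 36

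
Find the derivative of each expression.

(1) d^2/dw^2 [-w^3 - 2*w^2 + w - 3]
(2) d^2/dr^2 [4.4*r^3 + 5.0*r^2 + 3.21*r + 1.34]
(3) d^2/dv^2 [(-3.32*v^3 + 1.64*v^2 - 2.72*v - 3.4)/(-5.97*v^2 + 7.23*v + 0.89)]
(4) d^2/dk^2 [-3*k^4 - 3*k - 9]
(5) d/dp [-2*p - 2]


(1) = -6*w - 4
(2) = 26.4*r + 10.0
(3) = (434.683896*v^3 + 802.970712*v^2 - 778.035552*v + 353.983304)/(212.776173*v^6 - 773.051121*v^5 + 841.046436*v^4 - 147.442113*v^3 - 125.382132*v^2 - 17.180649*v - 0.704969)
(4) = -36*k^2
(5) = -2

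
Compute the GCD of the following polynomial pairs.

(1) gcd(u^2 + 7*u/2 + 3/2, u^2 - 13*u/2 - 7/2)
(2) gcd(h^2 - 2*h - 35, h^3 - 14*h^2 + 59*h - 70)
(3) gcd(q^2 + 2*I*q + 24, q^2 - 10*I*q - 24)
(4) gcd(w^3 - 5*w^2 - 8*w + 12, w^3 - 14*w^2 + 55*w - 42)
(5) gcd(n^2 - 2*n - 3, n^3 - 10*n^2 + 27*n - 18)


(1) = gcd((u + 1/2)*(u + 3), (u - 7)*(u + 1/2)) = u + 1/2
(2) = h - 7
(3) = gcd((q - 4*I)*(q + 6*I), (q - 6*I)*(q - 4*I)) = q - 4*I
(4) = w^2 - 7*w + 6
(5) = n - 3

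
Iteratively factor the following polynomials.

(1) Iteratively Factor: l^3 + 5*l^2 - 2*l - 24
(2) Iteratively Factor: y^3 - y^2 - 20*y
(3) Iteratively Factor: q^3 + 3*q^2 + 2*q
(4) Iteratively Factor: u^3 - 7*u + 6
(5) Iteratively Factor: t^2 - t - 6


(1) = (l + 4)*(l^2 + l - 6) = (l + 3)*(l + 4)*(l - 2)
(2) = (y - 5)*(y^2 + 4*y) = (y - 5)*(y + 4)*(y)
(3) = (q + 1)*(q^2 + 2*q) = q*(q + 1)*(q + 2)
(4) = (u - 1)*(u^2 + u - 6) = (u - 1)*(u + 3)*(u - 2)
(5) = (t + 2)*(t - 3)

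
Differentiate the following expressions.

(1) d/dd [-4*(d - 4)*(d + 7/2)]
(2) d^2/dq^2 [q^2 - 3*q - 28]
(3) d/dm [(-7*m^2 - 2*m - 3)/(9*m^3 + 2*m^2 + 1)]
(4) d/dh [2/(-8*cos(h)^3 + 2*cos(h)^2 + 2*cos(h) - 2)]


(1) = 2 - 8*d
(2) = 2
(3) = (63*m^4 + 36*m^3 + 85*m^2 - 2*m - 2)/(81*m^6 + 36*m^5 + 4*m^4 + 18*m^3 + 4*m^2 + 1)
(4) = (-12*cos(h)^2 + 2*cos(h) + 1)*sin(h)/(4*cos(h)^3 - cos(h)^2 - cos(h) + 1)^2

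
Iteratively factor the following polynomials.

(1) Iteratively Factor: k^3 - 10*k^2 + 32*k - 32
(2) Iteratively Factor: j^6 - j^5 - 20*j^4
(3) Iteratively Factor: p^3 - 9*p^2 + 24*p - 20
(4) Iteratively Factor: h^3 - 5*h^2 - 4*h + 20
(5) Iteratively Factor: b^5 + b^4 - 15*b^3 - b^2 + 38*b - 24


(1) = (k - 2)*(k^2 - 8*k + 16) = (k - 4)*(k - 2)*(k - 4)
(2) = (j)*(j^5 - j^4 - 20*j^3) = j^2*(j^4 - j^3 - 20*j^2) = j^3*(j^3 - j^2 - 20*j) = j^3*(j - 5)*(j^2 + 4*j) = j^4*(j - 5)*(j + 4)
(3) = (p - 2)*(p^2 - 7*p + 10) = (p - 2)^2*(p - 5)
(4) = (h - 5)*(h^2 - 4) = (h - 5)*(h + 2)*(h - 2)
(5) = (b + 4)*(b^4 - 3*b^3 - 3*b^2 + 11*b - 6) = (b - 1)*(b + 4)*(b^3 - 2*b^2 - 5*b + 6) = (b - 3)*(b - 1)*(b + 4)*(b^2 + b - 2) = (b - 3)*(b - 1)^2*(b + 4)*(b + 2)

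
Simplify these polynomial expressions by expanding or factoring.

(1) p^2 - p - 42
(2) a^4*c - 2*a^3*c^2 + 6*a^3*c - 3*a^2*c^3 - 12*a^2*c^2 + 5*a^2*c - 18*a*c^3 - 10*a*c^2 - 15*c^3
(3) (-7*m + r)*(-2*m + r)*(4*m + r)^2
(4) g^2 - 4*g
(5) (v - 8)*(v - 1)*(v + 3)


(1) = (p - 7)*(p + 6)
(2) = (a + 5)*(a - 3*c)*(a + c)*(a*c + c)
(3) = 224*m^4 - 32*m^3*r - 42*m^2*r^2 - m*r^3 + r^4
(4) = g*(g - 4)
(5) = v^3 - 6*v^2 - 19*v + 24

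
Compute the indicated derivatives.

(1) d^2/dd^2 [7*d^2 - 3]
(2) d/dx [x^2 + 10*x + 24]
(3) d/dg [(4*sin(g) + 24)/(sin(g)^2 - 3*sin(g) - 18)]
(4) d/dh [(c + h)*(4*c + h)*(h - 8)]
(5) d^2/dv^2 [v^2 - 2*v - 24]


(1) = 14
(2) = 2*x + 10
(3) = -4*(sin(g) + 12)*sin(g)*cos(g)/((sin(g) - 6)^2*(sin(g) + 3)^2)
(4) = 4*c^2 + 10*c*h - 40*c + 3*h^2 - 16*h
(5) = 2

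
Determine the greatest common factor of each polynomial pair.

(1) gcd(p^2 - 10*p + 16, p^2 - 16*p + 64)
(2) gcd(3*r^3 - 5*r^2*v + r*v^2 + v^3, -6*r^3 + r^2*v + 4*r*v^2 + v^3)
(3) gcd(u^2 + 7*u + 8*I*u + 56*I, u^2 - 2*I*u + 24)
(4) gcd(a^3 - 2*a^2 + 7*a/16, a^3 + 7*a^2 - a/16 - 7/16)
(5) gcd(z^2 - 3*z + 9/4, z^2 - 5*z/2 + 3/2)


(1) = gcd((p - 8)*(p - 2), (p - 8)^2) = p - 8
(2) = gcd((-r + v)^2*(3*r + v), (-r + v)*(2*r + v)*(3*r + v)) = 3*r^2 - 2*r*v - v^2
(3) = 1
(4) = gcd(a*(a - 7/4)*(a - 1/4), (a - 1/4)*(a + 1/4)*(a + 7)) = a - 1/4
(5) = gcd((z - 3/2)^2, (z - 3/2)*(z - 1)) = z - 3/2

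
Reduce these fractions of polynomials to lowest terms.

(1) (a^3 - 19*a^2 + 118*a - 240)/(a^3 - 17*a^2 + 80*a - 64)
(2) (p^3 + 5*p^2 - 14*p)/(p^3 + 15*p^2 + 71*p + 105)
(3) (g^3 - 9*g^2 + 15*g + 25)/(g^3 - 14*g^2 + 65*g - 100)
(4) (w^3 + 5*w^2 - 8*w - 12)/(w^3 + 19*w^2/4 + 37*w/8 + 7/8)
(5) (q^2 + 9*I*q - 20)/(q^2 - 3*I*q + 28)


(1) = (a^2 - 11*a + 30)/(a^2 - 9*a + 8)
(2) = (p^2 - 2*p)/(p^2 + 8*p + 15)
(3) = (g + 1)/(g - 4)
(4) = (8*w^2 + 32*w - 96)/(8*w^2 + 30*w + 7)
(5) = (q + 5*I)/(q - 7*I)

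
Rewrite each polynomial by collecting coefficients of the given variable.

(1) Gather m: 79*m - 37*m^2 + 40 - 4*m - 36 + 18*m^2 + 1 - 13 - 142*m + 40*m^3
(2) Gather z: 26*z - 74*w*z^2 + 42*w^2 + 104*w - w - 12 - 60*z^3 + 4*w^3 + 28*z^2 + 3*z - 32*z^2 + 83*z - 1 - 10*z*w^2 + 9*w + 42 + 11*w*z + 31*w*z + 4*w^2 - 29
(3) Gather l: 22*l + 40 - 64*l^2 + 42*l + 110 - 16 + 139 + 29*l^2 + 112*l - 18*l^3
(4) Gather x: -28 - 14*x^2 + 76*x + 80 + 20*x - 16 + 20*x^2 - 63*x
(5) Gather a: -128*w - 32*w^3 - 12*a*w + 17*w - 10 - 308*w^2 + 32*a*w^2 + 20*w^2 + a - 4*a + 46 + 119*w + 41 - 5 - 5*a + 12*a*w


(1) = 40*m^3 - 19*m^2 - 67*m - 8
(2) = 4*w^3 + 46*w^2 + 112*w - 60*z^3 + z^2*(-74*w - 4) + z*(-10*w^2 + 42*w + 112)
(3) = -18*l^3 - 35*l^2 + 176*l + 273
(4) = 6*x^2 + 33*x + 36
(5) = a*(32*w^2 - 8) - 32*w^3 - 288*w^2 + 8*w + 72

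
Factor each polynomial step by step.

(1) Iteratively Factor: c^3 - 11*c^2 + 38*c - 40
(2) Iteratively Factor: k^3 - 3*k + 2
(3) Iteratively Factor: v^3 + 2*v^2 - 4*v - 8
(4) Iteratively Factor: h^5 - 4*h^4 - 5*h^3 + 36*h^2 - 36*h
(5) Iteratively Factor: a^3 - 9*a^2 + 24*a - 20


(1) = (c - 2)*(c^2 - 9*c + 20) = (c - 5)*(c - 2)*(c - 4)
(2) = (k - 1)*(k^2 + k - 2) = (k - 1)^2*(k + 2)
(3) = (v + 2)*(v^2 - 4) = (v + 2)^2*(v - 2)
(4) = (h - 2)*(h^4 - 2*h^3 - 9*h^2 + 18*h) = (h - 2)^2*(h^3 - 9*h) = (h - 3)*(h - 2)^2*(h^2 + 3*h) = (h - 3)*(h - 2)^2*(h + 3)*(h)
(5) = (a - 5)*(a^2 - 4*a + 4) = (a - 5)*(a - 2)*(a - 2)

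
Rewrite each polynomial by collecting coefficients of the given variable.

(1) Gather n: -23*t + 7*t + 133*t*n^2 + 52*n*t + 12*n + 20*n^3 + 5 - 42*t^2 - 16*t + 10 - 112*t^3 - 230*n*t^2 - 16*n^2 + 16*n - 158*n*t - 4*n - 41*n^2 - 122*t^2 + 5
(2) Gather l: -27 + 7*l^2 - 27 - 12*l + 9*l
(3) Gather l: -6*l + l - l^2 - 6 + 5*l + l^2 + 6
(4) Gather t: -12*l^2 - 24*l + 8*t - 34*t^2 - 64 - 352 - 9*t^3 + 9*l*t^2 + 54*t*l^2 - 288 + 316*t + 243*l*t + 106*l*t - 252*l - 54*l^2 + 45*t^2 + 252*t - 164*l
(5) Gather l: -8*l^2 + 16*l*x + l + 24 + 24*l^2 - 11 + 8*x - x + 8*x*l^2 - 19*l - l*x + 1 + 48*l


(1) = 20*n^3 + n^2*(133*t - 57) + n*(-230*t^2 - 106*t + 24) - 112*t^3 - 164*t^2 - 32*t + 20
(2) = 7*l^2 - 3*l - 54
(3) = 0
(4) = -66*l^2 - 440*l - 9*t^3 + t^2*(9*l + 11) + t*(54*l^2 + 349*l + 576) - 704
(5) = l^2*(8*x + 16) + l*(15*x + 30) + 7*x + 14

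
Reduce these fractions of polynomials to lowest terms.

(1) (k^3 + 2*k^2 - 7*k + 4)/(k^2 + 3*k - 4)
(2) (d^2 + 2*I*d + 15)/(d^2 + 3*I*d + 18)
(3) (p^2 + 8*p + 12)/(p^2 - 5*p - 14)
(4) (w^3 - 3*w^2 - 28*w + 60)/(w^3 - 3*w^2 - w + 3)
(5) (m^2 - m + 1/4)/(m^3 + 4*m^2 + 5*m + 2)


(1) = k - 1
(2) = (d + 5*I)/(d + 6*I)
(3) = (p + 6)/(p - 7)
(4) = (w^3 - 3*w^2 - 28*w + 60)/(w^3 - 3*w^2 - w + 3)
(5) = (4*m^2 - 4*m + 1)/(4*m^3 + 16*m^2 + 20*m + 8)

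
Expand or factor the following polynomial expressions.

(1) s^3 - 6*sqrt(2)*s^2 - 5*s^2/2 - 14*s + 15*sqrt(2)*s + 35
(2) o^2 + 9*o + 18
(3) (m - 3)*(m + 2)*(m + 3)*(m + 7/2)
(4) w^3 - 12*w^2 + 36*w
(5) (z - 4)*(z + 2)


(1) = (s - 5/2)*(s - 7*sqrt(2))*(s + sqrt(2))
(2) = (o + 3)*(o + 6)
(3) = m^4 + 11*m^3/2 - 2*m^2 - 99*m/2 - 63
(4) = w*(w - 6)^2
(5) = z^2 - 2*z - 8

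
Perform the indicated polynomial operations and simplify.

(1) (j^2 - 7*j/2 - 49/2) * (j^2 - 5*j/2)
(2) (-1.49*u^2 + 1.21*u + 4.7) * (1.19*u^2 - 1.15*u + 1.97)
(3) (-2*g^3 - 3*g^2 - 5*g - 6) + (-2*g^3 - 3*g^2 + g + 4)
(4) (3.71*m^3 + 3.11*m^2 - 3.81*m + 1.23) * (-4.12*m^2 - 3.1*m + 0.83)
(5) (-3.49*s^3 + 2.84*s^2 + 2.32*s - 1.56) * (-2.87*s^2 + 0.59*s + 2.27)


(1) = j^4 - 6*j^3 - 63*j^2/4 + 245*j/4
(2) = -1.7731*u^4 + 3.1534*u^3 + 1.2662*u^2 - 3.0213*u + 9.259
(3) = -4*g^3 - 6*g^2 - 4*g - 2
(4) = -15.2852*m^5 - 24.3142*m^4 + 9.1355*m^3 + 9.3247*m^2 - 6.9753*m + 1.0209
(5) = 10.0163*s^5 - 10.2099*s^4 - 12.9051*s^3 + 12.2928*s^2 + 4.346*s - 3.5412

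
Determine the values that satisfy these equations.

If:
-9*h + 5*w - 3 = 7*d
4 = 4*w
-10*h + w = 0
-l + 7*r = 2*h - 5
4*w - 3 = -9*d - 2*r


Then:
d = 11/70
h = 1/10
l = -73/20
r = -169/140
w = 1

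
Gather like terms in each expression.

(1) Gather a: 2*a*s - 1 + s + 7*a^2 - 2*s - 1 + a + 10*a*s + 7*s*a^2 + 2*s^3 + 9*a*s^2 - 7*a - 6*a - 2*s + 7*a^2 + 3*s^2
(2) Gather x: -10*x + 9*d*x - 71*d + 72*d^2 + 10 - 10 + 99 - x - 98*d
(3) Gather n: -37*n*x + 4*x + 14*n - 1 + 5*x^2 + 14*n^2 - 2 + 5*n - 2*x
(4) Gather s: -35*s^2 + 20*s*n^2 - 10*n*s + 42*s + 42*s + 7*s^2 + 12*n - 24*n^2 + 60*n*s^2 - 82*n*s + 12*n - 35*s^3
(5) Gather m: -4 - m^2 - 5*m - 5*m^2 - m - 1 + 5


(1) = a^2*(7*s + 14) + a*(9*s^2 + 12*s - 12) + 2*s^3 + 3*s^2 - 3*s - 2
(2) = 72*d^2 - 169*d + x*(9*d - 11) + 99
(3) = 14*n^2 + n*(19 - 37*x) + 5*x^2 + 2*x - 3
(4) = -24*n^2 + 24*n - 35*s^3 + s^2*(60*n - 28) + s*(20*n^2 - 92*n + 84)
(5) = -6*m^2 - 6*m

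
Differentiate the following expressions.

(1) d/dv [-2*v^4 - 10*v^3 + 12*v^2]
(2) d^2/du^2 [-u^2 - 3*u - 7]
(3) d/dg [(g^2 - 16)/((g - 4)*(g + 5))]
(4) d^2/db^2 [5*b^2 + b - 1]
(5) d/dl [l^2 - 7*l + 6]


(1) = 2*v*(-4*v^2 - 15*v + 12)
(2) = -2
(3) = 1/(g^2 + 10*g + 25)
(4) = 10
(5) = 2*l - 7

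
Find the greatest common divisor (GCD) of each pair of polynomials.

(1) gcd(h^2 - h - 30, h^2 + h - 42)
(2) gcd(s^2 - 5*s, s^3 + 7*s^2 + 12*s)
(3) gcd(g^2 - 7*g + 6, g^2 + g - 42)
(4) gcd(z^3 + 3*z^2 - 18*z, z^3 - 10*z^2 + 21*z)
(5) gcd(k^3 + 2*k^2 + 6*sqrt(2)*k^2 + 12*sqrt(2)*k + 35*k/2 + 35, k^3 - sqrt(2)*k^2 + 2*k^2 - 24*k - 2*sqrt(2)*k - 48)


(1) = h - 6
(2) = gcd(s*(s - 5), s*(s + 3)*(s + 4)) = s
(3) = g - 6
(4) = gcd(z*(z - 3)*(z + 6), z*(z - 7)*(z - 3)) = z^2 - 3*z
(5) = k + 2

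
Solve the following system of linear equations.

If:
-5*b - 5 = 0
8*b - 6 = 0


Then:
No Solution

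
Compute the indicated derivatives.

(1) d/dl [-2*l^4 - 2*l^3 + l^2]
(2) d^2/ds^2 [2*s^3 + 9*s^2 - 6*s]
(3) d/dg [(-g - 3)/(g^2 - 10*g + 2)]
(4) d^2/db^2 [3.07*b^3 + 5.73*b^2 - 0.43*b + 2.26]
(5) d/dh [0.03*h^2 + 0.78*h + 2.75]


(1) = 2*l*(-4*l^2 - 3*l + 1)
(2) = 12*s + 18
(3) = (-g^2 + 10*g + 2*(g - 5)*(g + 3) - 2)/(g^2 - 10*g + 2)^2
(4) = 18.42*b + 11.46
(5) = 0.06*h + 0.78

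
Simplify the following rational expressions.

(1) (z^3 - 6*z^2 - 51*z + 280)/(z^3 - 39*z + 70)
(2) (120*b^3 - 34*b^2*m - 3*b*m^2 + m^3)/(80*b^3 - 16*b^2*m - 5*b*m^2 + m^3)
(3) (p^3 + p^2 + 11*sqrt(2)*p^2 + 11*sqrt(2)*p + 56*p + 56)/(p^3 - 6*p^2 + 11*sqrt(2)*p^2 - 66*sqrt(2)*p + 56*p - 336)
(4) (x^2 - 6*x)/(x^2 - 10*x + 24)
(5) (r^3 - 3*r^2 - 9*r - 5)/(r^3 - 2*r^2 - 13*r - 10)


(1) = (z - 8)/(z - 2)
(2) = (6*b + m)/(4*b + m)
(3) = (p + 1)/(p - 6)
(4) = x/(x - 4)
(5) = (r + 1)/(r + 2)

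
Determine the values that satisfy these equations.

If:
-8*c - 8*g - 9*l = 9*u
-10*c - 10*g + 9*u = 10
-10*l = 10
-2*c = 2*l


Then:
c = 1
g = -19/18
l = -1
u = 85/81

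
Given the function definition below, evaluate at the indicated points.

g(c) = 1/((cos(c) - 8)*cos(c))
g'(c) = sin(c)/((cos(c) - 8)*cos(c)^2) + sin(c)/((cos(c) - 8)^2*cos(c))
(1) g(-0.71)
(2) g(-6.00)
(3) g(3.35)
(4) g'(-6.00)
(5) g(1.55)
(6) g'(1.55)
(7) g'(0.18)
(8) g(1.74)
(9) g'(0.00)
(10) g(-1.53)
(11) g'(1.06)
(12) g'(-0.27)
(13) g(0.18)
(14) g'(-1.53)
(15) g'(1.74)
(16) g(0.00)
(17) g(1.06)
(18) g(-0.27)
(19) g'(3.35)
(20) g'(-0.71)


(1) = -0.18
(2) = -0.15
(3) = 0.11
(4) = -0.04
(5) = -6.03
(6) = -289.00
(7) = -0.02
(8) = 0.73
(9) = 0.00
(10) = -3.08
(11) = -0.45
(12) = 0.04
(13) = -0.14
(14) = 75.08
(15) = -4.34
(16) = -0.14
(17) = -0.27
(18) = -0.15
(19) = 0.03
(20) = 0.14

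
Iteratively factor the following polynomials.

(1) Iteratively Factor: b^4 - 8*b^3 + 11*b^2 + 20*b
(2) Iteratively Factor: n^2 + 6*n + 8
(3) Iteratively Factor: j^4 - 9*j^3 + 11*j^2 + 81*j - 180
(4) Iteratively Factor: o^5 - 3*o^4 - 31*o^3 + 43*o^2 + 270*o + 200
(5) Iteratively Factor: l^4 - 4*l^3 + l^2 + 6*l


(1) = (b - 5)*(b^3 - 3*b^2 - 4*b) = (b - 5)*(b - 4)*(b^2 + b) = b*(b - 5)*(b - 4)*(b + 1)
(2) = (n + 4)*(n + 2)
(3) = (j - 4)*(j^3 - 5*j^2 - 9*j + 45) = (j - 4)*(j + 3)*(j^2 - 8*j + 15) = (j - 5)*(j - 4)*(j + 3)*(j - 3)
(4) = (o + 4)*(o^4 - 7*o^3 - 3*o^2 + 55*o + 50) = (o + 1)*(o + 4)*(o^3 - 8*o^2 + 5*o + 50) = (o + 1)*(o + 2)*(o + 4)*(o^2 - 10*o + 25) = (o - 5)*(o + 1)*(o + 2)*(o + 4)*(o - 5)
(5) = (l - 3)*(l^3 - l^2 - 2*l) = l*(l - 3)*(l^2 - l - 2) = l*(l - 3)*(l - 2)*(l + 1)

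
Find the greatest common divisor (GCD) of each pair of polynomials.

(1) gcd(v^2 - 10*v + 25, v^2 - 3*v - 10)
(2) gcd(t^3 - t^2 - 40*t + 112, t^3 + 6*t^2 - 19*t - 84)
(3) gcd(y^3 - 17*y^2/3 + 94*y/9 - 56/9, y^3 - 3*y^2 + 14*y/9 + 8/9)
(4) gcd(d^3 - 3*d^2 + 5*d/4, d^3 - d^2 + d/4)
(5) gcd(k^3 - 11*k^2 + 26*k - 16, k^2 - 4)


(1) = v - 5
(2) = gcd((t - 4)^2*(t + 7), (t - 4)*(t + 3)*(t + 7)) = t^2 + 3*t - 28
(3) = gcd((y - 7/3)*(y - 2)*(y - 4/3), (y - 2)*(y - 4/3)*(y + 1/3)) = y^2 - 10*y/3 + 8/3
(4) = gcd(d*(d - 5/2)*(d - 1/2), d*(d - 1/2)^2) = d^2 - d/2
(5) = gcd((k - 8)*(k - 2)*(k - 1), (k - 2)*(k + 2)) = k - 2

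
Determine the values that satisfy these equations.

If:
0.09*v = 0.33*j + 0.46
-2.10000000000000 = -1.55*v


Then:
j = -1.02
v = 1.35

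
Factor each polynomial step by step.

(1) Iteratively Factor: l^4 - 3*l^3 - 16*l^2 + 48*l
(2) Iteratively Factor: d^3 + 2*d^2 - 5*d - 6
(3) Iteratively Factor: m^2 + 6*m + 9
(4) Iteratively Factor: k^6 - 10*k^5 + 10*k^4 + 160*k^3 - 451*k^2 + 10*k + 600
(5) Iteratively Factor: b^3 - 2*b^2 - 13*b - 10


(1) = (l - 3)*(l^3 - 16*l) = l*(l - 3)*(l^2 - 16) = l*(l - 4)*(l - 3)*(l + 4)
(2) = (d + 1)*(d^2 + d - 6) = (d - 2)*(d + 1)*(d + 3)
(3) = (m + 3)*(m + 3)
(4) = (k - 2)*(k^5 - 8*k^4 - 6*k^3 + 148*k^2 - 155*k - 300) = (k - 3)*(k - 2)*(k^4 - 5*k^3 - 21*k^2 + 85*k + 100) = (k - 3)*(k - 2)*(k + 4)*(k^3 - 9*k^2 + 15*k + 25) = (k - 5)*(k - 3)*(k - 2)*(k + 4)*(k^2 - 4*k - 5) = (k - 5)*(k - 3)*(k - 2)*(k + 1)*(k + 4)*(k - 5)
(5) = (b + 1)*(b^2 - 3*b - 10) = (b + 1)*(b + 2)*(b - 5)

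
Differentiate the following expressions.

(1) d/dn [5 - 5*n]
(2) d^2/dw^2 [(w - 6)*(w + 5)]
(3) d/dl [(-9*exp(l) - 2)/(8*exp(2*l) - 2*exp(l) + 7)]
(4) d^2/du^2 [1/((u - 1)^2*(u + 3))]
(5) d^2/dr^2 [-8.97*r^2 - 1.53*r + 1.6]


(1) = -5
(2) = 2
(3) = (72*exp(2*l) + 32*exp(l) - 67)*exp(l)/(64*exp(4*l) - 32*exp(3*l) + 116*exp(2*l) - 28*exp(l) + 49)
(4) = 2*((u - 1)^2 + 2*(u - 1)*(u + 3) + 3*(u + 3)^2)/((u - 1)^4*(u + 3)^3)
(5) = -17.9400000000000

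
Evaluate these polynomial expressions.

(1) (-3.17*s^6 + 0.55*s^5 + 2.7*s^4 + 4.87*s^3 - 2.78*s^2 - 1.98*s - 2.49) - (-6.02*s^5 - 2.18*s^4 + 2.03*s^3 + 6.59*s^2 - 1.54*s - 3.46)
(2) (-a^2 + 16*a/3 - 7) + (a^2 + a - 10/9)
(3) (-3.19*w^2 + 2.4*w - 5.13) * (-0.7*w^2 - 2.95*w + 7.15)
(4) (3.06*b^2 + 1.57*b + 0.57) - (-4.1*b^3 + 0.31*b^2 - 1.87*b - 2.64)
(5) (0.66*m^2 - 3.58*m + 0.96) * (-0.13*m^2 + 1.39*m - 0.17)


(1) = -3.17*s^6 + 6.57*s^5 + 4.88*s^4 + 2.84*s^3 - 9.37*s^2 - 0.44*s + 0.97
(2) = 19*a/3 - 73/9
(3) = 2.233*w^4 + 7.7305*w^3 - 26.2975*w^2 + 32.2935*w - 36.6795
(4) = 4.1*b^3 + 2.75*b^2 + 3.44*b + 3.21
(5) = -0.0858*m^4 + 1.3828*m^3 - 5.2132*m^2 + 1.943*m - 0.1632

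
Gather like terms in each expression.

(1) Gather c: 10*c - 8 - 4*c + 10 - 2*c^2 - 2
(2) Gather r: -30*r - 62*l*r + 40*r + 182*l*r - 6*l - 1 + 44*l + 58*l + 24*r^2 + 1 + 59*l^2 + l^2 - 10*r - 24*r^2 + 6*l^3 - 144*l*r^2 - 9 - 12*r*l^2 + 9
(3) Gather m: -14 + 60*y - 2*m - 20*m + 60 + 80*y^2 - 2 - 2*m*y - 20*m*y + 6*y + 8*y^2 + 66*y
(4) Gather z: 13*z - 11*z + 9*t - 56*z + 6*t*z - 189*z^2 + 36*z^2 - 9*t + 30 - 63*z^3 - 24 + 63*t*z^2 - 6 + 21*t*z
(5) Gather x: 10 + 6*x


(1) = -2*c^2 + 6*c
(2) = 6*l^3 + 60*l^2 - 144*l*r^2 + 96*l + r*(-12*l^2 + 120*l)
(3) = m*(-22*y - 22) + 88*y^2 + 132*y + 44
(4) = -63*z^3 + z^2*(63*t - 153) + z*(27*t - 54)
(5) = 6*x + 10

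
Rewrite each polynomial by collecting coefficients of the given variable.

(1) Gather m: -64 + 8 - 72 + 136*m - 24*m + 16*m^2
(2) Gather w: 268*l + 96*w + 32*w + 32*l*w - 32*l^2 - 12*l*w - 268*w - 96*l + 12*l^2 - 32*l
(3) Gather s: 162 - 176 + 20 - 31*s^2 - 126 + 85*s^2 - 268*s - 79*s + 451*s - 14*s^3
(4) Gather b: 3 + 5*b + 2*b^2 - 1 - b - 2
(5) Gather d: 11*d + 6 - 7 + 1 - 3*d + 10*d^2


(1) = 16*m^2 + 112*m - 128
(2) = -20*l^2 + 140*l + w*(20*l - 140)
(3) = -14*s^3 + 54*s^2 + 104*s - 120
(4) = 2*b^2 + 4*b
(5) = 10*d^2 + 8*d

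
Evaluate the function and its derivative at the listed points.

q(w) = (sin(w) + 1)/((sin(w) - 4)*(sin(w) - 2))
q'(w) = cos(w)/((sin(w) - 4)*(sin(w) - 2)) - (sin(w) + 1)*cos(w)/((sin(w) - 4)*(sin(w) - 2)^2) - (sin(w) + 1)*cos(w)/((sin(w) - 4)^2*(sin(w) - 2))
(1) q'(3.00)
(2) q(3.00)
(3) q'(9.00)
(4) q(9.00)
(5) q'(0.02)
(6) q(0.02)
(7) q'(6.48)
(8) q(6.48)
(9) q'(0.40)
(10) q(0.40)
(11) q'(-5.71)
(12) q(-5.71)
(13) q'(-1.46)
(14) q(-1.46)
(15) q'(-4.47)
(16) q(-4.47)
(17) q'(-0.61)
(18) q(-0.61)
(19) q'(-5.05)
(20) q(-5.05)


(1) = -0.26
(2) = 0.16
(3) = -0.37
(4) = 0.25
(5) = 0.22
(6) = 0.13
(7) = 0.28
(8) = 0.17
(9) = 0.36
(10) = 0.24
(11) = 0.42
(12) = 0.31
(13) = 0.01
(14) = 0.00
(15) = -0.27
(16) = 0.63
(17) = 0.09
(18) = 0.04
(19) = 0.36
(20) = 0.60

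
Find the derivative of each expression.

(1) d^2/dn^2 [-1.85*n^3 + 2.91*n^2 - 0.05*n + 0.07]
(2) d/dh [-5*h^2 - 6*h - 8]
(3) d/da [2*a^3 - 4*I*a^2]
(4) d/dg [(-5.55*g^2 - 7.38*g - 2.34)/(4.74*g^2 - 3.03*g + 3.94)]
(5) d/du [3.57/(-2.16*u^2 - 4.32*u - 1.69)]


(1) = 5.82 - 11.1*n
(2) = -10*h - 6
(3) = 2*a*(3*a - 4*I)
(4) = (51.7977*g^2 - 21.5508*g - 36.1674)/(22.4676*g^4 - 28.7244*g^3 + 46.5321*g^2 - 23.8764*g + 15.5236)
(5) = 15.4224*(u + 1)/(2.16*u^2 + 4.32*u + 1.69)^2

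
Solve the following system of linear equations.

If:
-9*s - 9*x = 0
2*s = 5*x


Then:
s = 0
x = 0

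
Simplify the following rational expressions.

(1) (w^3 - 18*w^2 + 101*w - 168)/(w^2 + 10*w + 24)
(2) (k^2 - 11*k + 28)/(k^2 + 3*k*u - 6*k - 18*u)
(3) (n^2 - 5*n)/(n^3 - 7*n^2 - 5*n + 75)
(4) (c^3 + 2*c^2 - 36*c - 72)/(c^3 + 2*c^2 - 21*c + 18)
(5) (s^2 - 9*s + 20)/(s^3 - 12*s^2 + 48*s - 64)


(1) = (w^3 - 18*w^2 + 101*w - 168)/(w^2 + 10*w + 24)
(2) = (k^2 - 11*k + 28)/(k^2 + 3*k*u - 6*k - 18*u)
(3) = n/(n^2 - 2*n - 15)
(4) = (c^2 - 4*c - 12)/(c^2 - 4*c + 3)
(5) = (s - 5)/(s^2 - 8*s + 16)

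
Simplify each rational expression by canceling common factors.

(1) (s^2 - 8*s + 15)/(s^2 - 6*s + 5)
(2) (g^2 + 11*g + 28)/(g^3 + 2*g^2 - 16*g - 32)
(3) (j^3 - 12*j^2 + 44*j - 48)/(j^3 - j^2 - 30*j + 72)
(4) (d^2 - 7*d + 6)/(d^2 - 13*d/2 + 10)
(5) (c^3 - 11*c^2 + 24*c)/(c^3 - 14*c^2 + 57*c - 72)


(1) = (s - 3)/(s - 1)
(2) = (g + 7)/(g^2 - 2*g - 8)
(3) = (j^2 - 8*j + 12)/(j^2 + 3*j - 18)
(4) = (2*d^2 - 14*d + 12)/(2*d^2 - 13*d + 20)
(5) = c/(c - 3)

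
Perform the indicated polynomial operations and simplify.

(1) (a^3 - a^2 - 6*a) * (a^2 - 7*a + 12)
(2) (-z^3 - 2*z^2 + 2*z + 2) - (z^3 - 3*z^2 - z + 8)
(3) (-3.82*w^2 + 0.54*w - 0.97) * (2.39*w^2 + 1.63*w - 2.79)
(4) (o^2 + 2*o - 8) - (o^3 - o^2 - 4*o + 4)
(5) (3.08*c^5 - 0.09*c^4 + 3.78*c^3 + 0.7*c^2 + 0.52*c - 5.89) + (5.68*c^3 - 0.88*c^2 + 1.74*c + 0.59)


(1) = a^5 - 8*a^4 + 13*a^3 + 30*a^2 - 72*a
(2) = -2*z^3 + z^2 + 3*z - 6
(3) = -9.1298*w^4 - 4.936*w^3 + 9.2197*w^2 - 3.0877*w + 2.7063
(4) = -o^3 + 2*o^2 + 6*o - 12
(5) = 3.08*c^5 - 0.09*c^4 + 9.46*c^3 - 0.18*c^2 + 2.26*c - 5.3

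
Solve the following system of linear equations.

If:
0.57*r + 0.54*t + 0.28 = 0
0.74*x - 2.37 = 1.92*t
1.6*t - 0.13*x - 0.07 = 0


Then:
r = -0.86
t = 0.39
x = 4.20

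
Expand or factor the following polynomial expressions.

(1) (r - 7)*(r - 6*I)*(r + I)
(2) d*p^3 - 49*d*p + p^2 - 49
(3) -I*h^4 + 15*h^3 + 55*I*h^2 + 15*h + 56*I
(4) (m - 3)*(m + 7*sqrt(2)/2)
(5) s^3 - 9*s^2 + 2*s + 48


(1) = r^3 - 7*r^2 - 5*I*r^2 + 6*r + 35*I*r - 42
(2) = (p - 7)*(p + 7)*(d*p + 1)
(3) = (h - I)*(h + 7*I)*(h + 8*I)*(-I*h + 1)
(4) = m^2 - 3*m + 7*sqrt(2)*m/2 - 21*sqrt(2)/2
(5) = (s - 8)*(s - 3)*(s + 2)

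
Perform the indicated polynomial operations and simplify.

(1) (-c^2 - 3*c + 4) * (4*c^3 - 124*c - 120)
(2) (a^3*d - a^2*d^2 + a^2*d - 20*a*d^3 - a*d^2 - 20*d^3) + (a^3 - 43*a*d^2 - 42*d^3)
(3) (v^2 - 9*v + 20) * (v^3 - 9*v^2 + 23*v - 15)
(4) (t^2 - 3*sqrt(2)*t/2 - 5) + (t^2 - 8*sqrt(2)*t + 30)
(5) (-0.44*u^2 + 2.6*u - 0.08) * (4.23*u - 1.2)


(1) = -4*c^5 - 12*c^4 + 140*c^3 + 492*c^2 - 136*c - 480
(2) = a^3*d + a^3 - a^2*d^2 + a^2*d - 20*a*d^3 - 44*a*d^2 - 62*d^3
(3) = v^5 - 18*v^4 + 124*v^3 - 402*v^2 + 595*v - 300
(4) = 2*t^2 - 19*sqrt(2)*t/2 + 25
(5) = -1.8612*u^3 + 11.526*u^2 - 3.4584*u + 0.096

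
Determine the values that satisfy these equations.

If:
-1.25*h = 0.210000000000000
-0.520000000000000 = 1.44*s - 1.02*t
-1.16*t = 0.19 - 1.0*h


Then:
h = -0.17
s = -0.58
t = -0.31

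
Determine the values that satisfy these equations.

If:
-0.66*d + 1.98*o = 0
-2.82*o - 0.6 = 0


Then:
d = -0.64
o = -0.21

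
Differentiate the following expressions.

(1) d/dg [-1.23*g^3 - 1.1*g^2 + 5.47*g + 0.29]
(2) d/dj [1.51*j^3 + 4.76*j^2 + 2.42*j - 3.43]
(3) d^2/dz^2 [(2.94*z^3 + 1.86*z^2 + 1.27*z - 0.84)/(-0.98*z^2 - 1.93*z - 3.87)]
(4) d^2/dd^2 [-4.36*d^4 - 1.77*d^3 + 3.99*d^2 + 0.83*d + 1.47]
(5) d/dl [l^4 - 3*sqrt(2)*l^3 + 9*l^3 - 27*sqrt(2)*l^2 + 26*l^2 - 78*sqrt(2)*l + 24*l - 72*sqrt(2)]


(1) = -3.69*g^2 - 2.2*g + 5.47
(2) = 4.53*j^2 + 9.52*j + 2.42
(3) = (4.994668*z^3 - 84.589092*z^2 - 225.760248*z - 36.85629)/(0.941192*z^6 + 5.560716*z^5 + 22.10145*z^4 + 51.107365*z^3 + 87.278175*z^2 + 86.716251*z + 57.960603)
(4) = -52.32*d^2 - 10.62*d + 7.98
(5) = 4*l^3 - 9*sqrt(2)*l^2 + 27*l^2 - 54*sqrt(2)*l + 52*l - 78*sqrt(2) + 24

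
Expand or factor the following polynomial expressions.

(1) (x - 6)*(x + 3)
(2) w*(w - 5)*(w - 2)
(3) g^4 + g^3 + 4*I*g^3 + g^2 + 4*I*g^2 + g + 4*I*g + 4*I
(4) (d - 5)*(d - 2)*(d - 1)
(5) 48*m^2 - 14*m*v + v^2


(1) = x^2 - 3*x - 18
(2) = w^3 - 7*w^2 + 10*w
(3) = (g - I)*(g + 4*I)*(-I*g + 1)*(I*g + I)
(4) = d^3 - 8*d^2 + 17*d - 10
(5) = (-8*m + v)*(-6*m + v)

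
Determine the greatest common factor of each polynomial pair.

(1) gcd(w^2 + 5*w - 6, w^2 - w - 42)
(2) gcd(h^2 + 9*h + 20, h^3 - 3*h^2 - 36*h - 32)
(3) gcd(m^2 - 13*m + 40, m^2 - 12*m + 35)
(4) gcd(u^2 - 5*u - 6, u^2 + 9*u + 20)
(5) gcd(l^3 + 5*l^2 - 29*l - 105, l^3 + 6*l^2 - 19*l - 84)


(1) = gcd((w - 1)*(w + 6), (w - 7)*(w + 6)) = w + 6
(2) = h + 4
(3) = gcd((m - 8)*(m - 5), (m - 7)*(m - 5)) = m - 5
(4) = 1
(5) = l^2 + 10*l + 21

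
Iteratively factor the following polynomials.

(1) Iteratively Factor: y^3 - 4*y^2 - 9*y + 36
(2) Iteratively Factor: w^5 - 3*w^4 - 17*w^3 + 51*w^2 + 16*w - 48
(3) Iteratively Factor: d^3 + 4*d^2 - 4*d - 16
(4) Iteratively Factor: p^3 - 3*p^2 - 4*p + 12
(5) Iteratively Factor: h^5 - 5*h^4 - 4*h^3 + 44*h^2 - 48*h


(1) = (y + 3)*(y^2 - 7*y + 12) = (y - 3)*(y + 3)*(y - 4)
(2) = (w - 3)*(w^4 - 17*w^2 + 16) = (w - 3)*(w - 1)*(w^3 + w^2 - 16*w - 16) = (w - 3)*(w - 1)*(w + 1)*(w^2 - 16) = (w - 3)*(w - 1)*(w + 1)*(w + 4)*(w - 4)
(3) = (d - 2)*(d^2 + 6*d + 8) = (d - 2)*(d + 2)*(d + 4)
(4) = (p - 2)*(p^2 - p - 6) = (p - 3)*(p - 2)*(p + 2)
(5) = (h - 2)*(h^4 - 3*h^3 - 10*h^2 + 24*h) = (h - 2)^2*(h^3 - h^2 - 12*h) = (h - 4)*(h - 2)^2*(h^2 + 3*h) = h*(h - 4)*(h - 2)^2*(h + 3)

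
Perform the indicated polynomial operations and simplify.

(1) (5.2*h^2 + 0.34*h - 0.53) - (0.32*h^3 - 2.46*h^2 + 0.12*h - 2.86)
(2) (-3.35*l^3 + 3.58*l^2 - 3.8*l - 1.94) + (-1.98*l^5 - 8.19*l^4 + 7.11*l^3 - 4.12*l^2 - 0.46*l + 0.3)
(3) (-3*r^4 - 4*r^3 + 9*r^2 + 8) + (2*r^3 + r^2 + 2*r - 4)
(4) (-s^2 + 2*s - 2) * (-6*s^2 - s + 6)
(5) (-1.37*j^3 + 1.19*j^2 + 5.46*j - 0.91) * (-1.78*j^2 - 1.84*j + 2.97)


(1) = -0.32*h^3 + 7.66*h^2 + 0.22*h + 2.33
(2) = -1.98*l^5 - 8.19*l^4 + 3.76*l^3 - 0.54*l^2 - 4.26*l - 1.64
(3) = -3*r^4 - 2*r^3 + 10*r^2 + 2*r + 4
(4) = 6*s^4 - 11*s^3 + 4*s^2 + 14*s - 12
(5) = 2.4386*j^5 + 0.4026*j^4 - 15.9773*j^3 - 4.8923*j^2 + 17.8906*j - 2.7027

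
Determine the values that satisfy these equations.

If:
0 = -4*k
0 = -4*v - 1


Then:
k = 0
v = -1/4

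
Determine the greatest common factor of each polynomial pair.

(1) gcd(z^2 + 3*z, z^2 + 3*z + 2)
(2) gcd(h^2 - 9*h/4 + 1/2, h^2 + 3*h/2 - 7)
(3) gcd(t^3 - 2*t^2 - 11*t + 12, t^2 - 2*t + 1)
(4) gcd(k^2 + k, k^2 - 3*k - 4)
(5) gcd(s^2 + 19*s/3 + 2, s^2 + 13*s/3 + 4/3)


(1) = 1
(2) = gcd((h - 2)*(h - 1/4), (h - 2)*(h + 7/2)) = h - 2
(3) = t - 1
(4) = gcd(k*(k + 1), (k - 4)*(k + 1)) = k + 1
(5) = s + 1/3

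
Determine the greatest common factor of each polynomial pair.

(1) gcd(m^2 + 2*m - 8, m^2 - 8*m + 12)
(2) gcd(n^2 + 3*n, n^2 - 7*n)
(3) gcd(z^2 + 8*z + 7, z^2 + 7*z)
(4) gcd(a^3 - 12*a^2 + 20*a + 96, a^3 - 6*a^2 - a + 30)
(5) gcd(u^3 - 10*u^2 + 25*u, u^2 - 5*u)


(1) = gcd((m - 2)*(m + 4), (m - 6)*(m - 2)) = m - 2
(2) = n
(3) = z + 7
(4) = gcd((a - 8)*(a - 6)*(a + 2), (a - 5)*(a - 3)*(a + 2)) = a + 2
(5) = gcd(u*(u - 5)^2, u*(u - 5)) = u^2 - 5*u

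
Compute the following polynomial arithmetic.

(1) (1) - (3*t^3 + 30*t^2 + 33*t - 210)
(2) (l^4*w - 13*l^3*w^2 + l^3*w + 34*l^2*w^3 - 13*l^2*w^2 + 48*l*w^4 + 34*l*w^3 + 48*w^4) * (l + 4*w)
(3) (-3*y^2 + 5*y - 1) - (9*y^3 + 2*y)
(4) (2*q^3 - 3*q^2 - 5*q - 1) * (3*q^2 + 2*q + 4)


(1) = -3*t^3 - 30*t^2 - 33*t + 211
(2) = l^5*w - 9*l^4*w^2 + l^4*w - 18*l^3*w^3 - 9*l^3*w^2 + 184*l^2*w^4 - 18*l^2*w^3 + 192*l*w^5 + 184*l*w^4 + 192*w^5
(3) = -9*y^3 - 3*y^2 + 3*y - 1
(4) = 6*q^5 - 5*q^4 - 13*q^3 - 25*q^2 - 22*q - 4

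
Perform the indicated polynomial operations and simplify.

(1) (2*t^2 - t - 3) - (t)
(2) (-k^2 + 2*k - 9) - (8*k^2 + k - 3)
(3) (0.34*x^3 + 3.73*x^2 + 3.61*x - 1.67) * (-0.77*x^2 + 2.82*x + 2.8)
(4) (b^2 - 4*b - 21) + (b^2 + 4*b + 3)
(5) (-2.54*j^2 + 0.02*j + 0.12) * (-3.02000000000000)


(1) = 2*t^2 - 2*t - 3
(2) = -9*k^2 + k - 6
(3) = -0.2618*x^5 - 1.9133*x^4 + 8.6909*x^3 + 21.9101*x^2 + 5.3986*x - 4.676
(4) = 2*b^2 - 18
(5) = 7.6708*j^2 - 0.0604*j - 0.3624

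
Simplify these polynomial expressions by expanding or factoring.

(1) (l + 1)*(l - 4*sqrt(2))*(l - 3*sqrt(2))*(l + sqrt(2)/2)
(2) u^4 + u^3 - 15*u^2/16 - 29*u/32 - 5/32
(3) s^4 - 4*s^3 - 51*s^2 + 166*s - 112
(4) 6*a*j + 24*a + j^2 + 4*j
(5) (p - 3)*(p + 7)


(1) = l^4 - 13*sqrt(2)*l^3/2 + l^3 - 13*sqrt(2)*l^2/2 + 17*l^2 + 12*sqrt(2)*l + 17*l + 12*sqrt(2)
(2) = (u - 1)*(u + 1/4)*(u + 1/2)*(u + 5/4)
(3) = (s - 8)*(s - 2)*(s - 1)*(s + 7)
(4) = (6*a + j)*(j + 4)
(5) = p^2 + 4*p - 21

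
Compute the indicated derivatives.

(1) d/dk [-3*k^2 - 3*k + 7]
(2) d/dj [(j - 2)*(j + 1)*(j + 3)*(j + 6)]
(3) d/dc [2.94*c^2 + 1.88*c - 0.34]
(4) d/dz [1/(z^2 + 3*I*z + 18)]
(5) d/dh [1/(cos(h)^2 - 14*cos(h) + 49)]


(1) = -6*k - 3
(2) = 4*j^3 + 24*j^2 + 14*j - 36
(3) = 5.88*c + 1.88
(4) = (-2*z - 3*I)/(z^2 + 3*I*z + 18)^2
(5) = 2*sin(h)/(cos(h) - 7)^3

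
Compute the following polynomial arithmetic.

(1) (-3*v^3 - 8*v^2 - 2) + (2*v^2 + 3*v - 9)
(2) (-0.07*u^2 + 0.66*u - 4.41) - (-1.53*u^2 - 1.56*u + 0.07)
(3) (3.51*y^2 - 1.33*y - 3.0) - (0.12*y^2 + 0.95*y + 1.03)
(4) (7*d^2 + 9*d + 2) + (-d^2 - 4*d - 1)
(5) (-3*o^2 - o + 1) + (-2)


(1) = -3*v^3 - 6*v^2 + 3*v - 11
(2) = 1.46*u^2 + 2.22*u - 4.48
(3) = 3.39*y^2 - 2.28*y - 4.03
(4) = 6*d^2 + 5*d + 1
(5) = -3*o^2 - o - 1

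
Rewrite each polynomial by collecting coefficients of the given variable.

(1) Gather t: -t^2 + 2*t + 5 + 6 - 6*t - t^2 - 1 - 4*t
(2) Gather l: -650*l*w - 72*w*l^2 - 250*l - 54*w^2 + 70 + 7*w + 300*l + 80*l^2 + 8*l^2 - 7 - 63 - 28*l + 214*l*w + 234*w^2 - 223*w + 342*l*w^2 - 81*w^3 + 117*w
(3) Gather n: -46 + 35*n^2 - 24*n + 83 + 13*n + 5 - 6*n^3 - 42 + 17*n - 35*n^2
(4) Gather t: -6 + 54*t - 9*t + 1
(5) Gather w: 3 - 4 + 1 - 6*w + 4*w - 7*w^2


(1) = -2*t^2 - 8*t + 10
(2) = l^2*(88 - 72*w) + l*(342*w^2 - 436*w + 22) - 81*w^3 + 180*w^2 - 99*w
(3) = -6*n^3 + 6*n
(4) = 45*t - 5
(5) = -7*w^2 - 2*w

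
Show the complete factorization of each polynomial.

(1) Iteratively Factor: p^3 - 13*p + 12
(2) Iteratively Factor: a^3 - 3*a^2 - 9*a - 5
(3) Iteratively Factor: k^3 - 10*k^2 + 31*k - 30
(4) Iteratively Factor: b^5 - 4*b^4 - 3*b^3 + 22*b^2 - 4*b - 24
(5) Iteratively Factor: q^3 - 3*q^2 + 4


(1) = (p + 4)*(p^2 - 4*p + 3) = (p - 1)*(p + 4)*(p - 3)
(2) = (a - 5)*(a^2 + 2*a + 1) = (a - 5)*(a + 1)*(a + 1)
(3) = (k - 3)*(k^2 - 7*k + 10) = (k - 5)*(k - 3)*(k - 2)
(4) = (b + 1)*(b^4 - 5*b^3 + 2*b^2 + 20*b - 24) = (b - 3)*(b + 1)*(b^3 - 2*b^2 - 4*b + 8) = (b - 3)*(b - 2)*(b + 1)*(b^2 - 4) = (b - 3)*(b - 2)^2*(b + 1)*(b + 2)
(5) = (q + 1)*(q^2 - 4*q + 4) = (q - 2)*(q + 1)*(q - 2)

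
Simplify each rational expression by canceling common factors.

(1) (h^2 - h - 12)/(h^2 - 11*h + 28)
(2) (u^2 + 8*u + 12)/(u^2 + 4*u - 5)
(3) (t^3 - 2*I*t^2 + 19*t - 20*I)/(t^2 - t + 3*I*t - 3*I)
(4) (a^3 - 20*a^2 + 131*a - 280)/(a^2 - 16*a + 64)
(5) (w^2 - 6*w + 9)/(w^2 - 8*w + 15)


(1) = (h + 3)/(h - 7)
(2) = (u^2 + 8*u + 12)/(u^2 + 4*u - 5)
(3) = (t^3 - 2*I*t^2 + 19*t - 20*I)/(t^2 + t*(-1 + 3*I) - 3*I)
(4) = (a^2 - 12*a + 35)/(a - 8)
(5) = (w - 3)/(w - 5)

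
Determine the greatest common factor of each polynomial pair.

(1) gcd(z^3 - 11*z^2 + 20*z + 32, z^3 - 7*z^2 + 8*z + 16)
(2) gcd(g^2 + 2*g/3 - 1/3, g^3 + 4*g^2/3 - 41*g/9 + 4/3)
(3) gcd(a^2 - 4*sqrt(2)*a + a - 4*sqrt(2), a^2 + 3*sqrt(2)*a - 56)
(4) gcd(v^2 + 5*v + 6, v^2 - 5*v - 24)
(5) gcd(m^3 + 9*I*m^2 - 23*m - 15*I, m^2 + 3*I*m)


(1) = gcd((z - 8)*(z - 4)*(z + 1), (z - 4)^2*(z + 1)) = z^2 - 3*z - 4
(2) = g - 1/3
(3) = gcd((a + 1)*(a - 4*sqrt(2)), (a - 4*sqrt(2))*(a + 7*sqrt(2))) = a - 4*sqrt(2)
(4) = gcd((v + 2)*(v + 3), (v - 8)*(v + 3)) = v + 3
(5) = gcd((m + I)*(m + 3*I)*(m + 5*I), m*(m + 3*I)) = m + 3*I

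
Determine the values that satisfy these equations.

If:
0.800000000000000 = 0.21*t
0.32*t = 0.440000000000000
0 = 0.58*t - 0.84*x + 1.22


Then:
No Solution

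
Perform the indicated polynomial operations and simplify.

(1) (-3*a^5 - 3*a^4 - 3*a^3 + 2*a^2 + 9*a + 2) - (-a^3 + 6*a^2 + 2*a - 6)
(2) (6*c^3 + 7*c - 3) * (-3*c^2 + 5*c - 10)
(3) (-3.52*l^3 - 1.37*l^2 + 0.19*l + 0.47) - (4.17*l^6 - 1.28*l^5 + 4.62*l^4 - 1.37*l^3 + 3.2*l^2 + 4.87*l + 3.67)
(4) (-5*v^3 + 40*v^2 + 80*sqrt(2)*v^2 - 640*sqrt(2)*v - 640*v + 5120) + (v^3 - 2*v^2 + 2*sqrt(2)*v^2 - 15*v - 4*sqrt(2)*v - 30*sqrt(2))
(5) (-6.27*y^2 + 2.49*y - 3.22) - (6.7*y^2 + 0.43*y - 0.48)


(1) = -3*a^5 - 3*a^4 - 2*a^3 - 4*a^2 + 7*a + 8
(2) = -18*c^5 + 30*c^4 - 81*c^3 + 44*c^2 - 85*c + 30
(3) = -4.17*l^6 + 1.28*l^5 - 4.62*l^4 - 2.15*l^3 - 4.57*l^2 - 4.68*l - 3.2
(4) = -4*v^3 + 38*v^2 + 82*sqrt(2)*v^2 - 644*sqrt(2)*v - 655*v - 30*sqrt(2) + 5120
(5) = -12.97*y^2 + 2.06*y - 2.74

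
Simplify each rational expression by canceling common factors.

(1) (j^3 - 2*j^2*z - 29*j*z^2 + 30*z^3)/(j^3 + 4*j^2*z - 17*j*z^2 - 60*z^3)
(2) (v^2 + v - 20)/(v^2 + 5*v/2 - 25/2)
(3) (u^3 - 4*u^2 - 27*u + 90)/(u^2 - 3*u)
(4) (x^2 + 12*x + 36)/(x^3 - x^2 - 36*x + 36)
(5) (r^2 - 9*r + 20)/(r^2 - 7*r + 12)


(1) = (-j^2 + 7*j*z - 6*z^2)/(-j^2 + j*z + 12*z^2)
(2) = (2*v - 8)/(2*v - 5)
(3) = (u^2 - u - 30)/u
(4) = (x + 6)/(x^2 - 7*x + 6)
(5) = (r - 5)/(r - 3)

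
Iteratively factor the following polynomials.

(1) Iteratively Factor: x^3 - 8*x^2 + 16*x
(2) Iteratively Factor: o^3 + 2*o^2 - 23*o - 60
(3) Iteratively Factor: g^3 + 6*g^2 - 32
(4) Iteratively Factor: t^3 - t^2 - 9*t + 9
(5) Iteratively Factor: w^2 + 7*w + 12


(1) = (x)*(x^2 - 8*x + 16) = x*(x - 4)*(x - 4)
(2) = (o - 5)*(o^2 + 7*o + 12) = (o - 5)*(o + 3)*(o + 4)
(3) = (g + 4)*(g^2 + 2*g - 8) = (g - 2)*(g + 4)*(g + 4)
(4) = (t - 1)*(t^2 - 9) = (t - 1)*(t + 3)*(t - 3)
(5) = (w + 3)*(w + 4)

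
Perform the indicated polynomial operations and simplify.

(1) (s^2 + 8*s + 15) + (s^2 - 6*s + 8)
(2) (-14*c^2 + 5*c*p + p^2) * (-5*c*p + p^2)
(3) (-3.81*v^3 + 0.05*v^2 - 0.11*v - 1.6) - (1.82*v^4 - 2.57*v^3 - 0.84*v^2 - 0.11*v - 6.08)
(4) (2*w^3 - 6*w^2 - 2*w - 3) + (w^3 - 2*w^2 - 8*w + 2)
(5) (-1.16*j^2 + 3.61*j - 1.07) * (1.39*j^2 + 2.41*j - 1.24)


(1) = 2*s^2 + 2*s + 23
(2) = 70*c^3*p - 39*c^2*p^2 + p^4
(3) = -1.82*v^4 - 1.24*v^3 + 0.89*v^2 + 4.48
(4) = 3*w^3 - 8*w^2 - 10*w - 1
(5) = -1.6124*j^4 + 2.2223*j^3 + 8.6512*j^2 - 7.0551*j + 1.3268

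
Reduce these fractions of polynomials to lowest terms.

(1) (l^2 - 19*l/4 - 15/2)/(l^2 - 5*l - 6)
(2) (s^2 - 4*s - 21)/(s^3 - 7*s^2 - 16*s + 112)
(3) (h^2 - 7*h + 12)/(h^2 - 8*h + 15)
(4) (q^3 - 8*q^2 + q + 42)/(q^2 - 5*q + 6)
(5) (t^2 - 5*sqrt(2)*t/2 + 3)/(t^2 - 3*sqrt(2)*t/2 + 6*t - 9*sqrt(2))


(1) = (4*l + 5)/(4*l + 4)
(2) = (s + 3)/(s^2 - 16)
(3) = (h - 4)/(h - 5)
(4) = (q^2 - 5*q - 14)/(q - 2)
(5) = (4*t - 4*sqrt(2))/(4*t + 24)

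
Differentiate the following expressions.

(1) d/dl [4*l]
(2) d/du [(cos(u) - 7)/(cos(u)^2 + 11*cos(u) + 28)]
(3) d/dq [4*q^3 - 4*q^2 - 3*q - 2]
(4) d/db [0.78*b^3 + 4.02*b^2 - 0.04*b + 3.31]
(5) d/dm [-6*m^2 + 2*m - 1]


(1) = 4
(2) = (cos(u)^2 - 14*cos(u) - 105)*sin(u)/(cos(u)^2 + 11*cos(u) + 28)^2
(3) = 12*q^2 - 8*q - 3
(4) = 2.34*b^2 + 8.04*b - 0.04
(5) = 2 - 12*m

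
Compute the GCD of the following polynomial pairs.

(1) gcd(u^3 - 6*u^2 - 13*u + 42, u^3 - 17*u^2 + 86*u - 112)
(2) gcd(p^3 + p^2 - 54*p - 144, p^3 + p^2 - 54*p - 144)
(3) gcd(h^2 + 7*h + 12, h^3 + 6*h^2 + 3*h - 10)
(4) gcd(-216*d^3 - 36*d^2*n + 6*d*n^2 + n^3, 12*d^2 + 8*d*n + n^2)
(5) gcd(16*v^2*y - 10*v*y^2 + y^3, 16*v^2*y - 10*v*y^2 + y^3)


(1) = gcd((u - 7)*(u - 2)*(u + 3), (u - 8)*(u - 7)*(u - 2)) = u^2 - 9*u + 14
(2) = p^3 + p^2 - 54*p - 144
(3) = gcd((h + 3)*(h + 4), (h - 1)*(h + 2)*(h + 5)) = 1
(4) = gcd((-6*d + n)*(6*d + n)^2, (2*d + n)*(6*d + n)) = 6*d + n
(5) = gcd(y*(-8*v + y)*(-2*v + y), y*(-8*v + y)*(-2*v + y)) = 16*v^2*y - 10*v*y^2 + y^3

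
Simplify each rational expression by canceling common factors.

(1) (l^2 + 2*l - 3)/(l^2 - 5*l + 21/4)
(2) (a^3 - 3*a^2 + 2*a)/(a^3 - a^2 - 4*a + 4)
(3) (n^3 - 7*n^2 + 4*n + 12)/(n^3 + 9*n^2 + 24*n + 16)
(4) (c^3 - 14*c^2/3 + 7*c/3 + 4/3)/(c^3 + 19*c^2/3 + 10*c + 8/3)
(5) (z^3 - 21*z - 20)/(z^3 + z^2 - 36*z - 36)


(1) = (4*l^2 + 8*l - 12)/(4*l^2 - 20*l + 21)
(2) = a/(a + 2)
(3) = (n^2 - 8*n + 12)/(n^2 + 8*n + 16)
(4) = (c^2 - 5*c + 4)/(c^2 + 6*c + 8)
(5) = (z^2 - z - 20)/(z^2 - 36)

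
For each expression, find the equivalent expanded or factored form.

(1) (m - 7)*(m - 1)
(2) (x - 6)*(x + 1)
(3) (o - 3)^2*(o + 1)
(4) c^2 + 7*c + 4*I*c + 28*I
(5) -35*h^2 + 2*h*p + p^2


(1) = m^2 - 8*m + 7
(2) = x^2 - 5*x - 6
(3) = o^3 - 5*o^2 + 3*o + 9
(4) = (c + 7)*(c + 4*I)
(5) = (-5*h + p)*(7*h + p)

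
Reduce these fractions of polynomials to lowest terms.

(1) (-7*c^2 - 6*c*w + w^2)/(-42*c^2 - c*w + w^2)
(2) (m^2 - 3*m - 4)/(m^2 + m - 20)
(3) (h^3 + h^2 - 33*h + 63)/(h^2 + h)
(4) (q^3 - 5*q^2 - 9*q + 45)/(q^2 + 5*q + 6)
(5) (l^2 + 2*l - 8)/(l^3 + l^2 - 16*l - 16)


(1) = (c + w)/(6*c + w)
(2) = (m + 1)/(m + 5)
(3) = (h^3 + h^2 - 33*h + 63)/(h^2 + h)
(4) = (q^2 - 8*q + 15)/(q + 2)
(5) = (l - 2)/(l^2 - 3*l - 4)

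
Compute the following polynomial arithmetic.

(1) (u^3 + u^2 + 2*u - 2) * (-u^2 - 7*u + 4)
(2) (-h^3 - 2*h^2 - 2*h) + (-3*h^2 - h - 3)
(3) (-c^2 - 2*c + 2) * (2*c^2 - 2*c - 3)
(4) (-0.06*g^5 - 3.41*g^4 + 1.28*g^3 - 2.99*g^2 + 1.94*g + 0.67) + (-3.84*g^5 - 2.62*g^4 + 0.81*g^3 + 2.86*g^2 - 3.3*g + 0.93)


(1) = -u^5 - 8*u^4 - 5*u^3 - 8*u^2 + 22*u - 8
(2) = -h^3 - 5*h^2 - 3*h - 3
(3) = -2*c^4 - 2*c^3 + 11*c^2 + 2*c - 6
(4) = -3.9*g^5 - 6.03*g^4 + 2.09*g^3 - 0.13*g^2 - 1.36*g + 1.6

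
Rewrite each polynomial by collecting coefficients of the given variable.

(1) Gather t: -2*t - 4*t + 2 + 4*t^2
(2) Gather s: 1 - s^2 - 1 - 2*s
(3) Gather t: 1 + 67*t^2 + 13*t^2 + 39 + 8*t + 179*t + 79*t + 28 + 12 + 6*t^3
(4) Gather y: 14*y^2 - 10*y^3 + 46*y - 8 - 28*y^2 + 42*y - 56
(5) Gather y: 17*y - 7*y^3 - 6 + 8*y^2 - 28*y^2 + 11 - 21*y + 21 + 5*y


(1) = 4*t^2 - 6*t + 2
(2) = -s^2 - 2*s
(3) = 6*t^3 + 80*t^2 + 266*t + 80
(4) = -10*y^3 - 14*y^2 + 88*y - 64
(5) = -7*y^3 - 20*y^2 + y + 26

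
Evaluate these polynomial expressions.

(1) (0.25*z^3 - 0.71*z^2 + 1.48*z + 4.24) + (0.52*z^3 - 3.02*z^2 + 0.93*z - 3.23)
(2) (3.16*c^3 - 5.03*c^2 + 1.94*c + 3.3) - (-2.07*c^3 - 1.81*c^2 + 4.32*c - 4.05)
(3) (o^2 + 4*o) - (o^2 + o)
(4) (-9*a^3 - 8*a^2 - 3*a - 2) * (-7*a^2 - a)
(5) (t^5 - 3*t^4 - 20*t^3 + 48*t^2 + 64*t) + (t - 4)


(1) = 0.77*z^3 - 3.73*z^2 + 2.41*z + 1.01
(2) = 5.23*c^3 - 3.22*c^2 - 2.38*c + 7.35
(3) = 3*o
(4) = 63*a^5 + 65*a^4 + 29*a^3 + 17*a^2 + 2*a
(5) = t^5 - 3*t^4 - 20*t^3 + 48*t^2 + 65*t - 4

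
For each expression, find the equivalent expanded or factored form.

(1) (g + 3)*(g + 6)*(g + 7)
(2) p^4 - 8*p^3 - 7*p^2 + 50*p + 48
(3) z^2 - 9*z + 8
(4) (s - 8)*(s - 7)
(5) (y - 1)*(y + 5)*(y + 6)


(1) = g^3 + 16*g^2 + 81*g + 126
(2) = (p - 8)*(p - 3)*(p + 1)*(p + 2)
(3) = (z - 8)*(z - 1)
(4) = s^2 - 15*s + 56
(5) = y^3 + 10*y^2 + 19*y - 30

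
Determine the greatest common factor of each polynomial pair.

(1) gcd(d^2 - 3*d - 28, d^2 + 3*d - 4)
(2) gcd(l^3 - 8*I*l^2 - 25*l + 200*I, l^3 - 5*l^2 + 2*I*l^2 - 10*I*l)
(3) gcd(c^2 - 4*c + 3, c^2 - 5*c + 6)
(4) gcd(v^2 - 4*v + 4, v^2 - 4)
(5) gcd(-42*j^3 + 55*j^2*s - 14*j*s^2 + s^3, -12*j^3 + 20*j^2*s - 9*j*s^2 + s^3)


(1) = gcd((d - 7)*(d + 4), (d - 1)*(d + 4)) = d + 4
(2) = l - 5
(3) = gcd((c - 3)*(c - 1), (c - 3)*(c - 2)) = c - 3
(4) = v - 2
(5) = 6*j^2 - 7*j*s + s^2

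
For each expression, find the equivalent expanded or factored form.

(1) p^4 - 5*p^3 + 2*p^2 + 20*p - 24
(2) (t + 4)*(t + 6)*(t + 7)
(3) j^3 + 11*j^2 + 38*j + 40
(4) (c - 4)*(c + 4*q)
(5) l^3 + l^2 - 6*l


(1) = (p - 3)*(p - 2)^2*(p + 2)
(2) = t^3 + 17*t^2 + 94*t + 168
(3) = (j + 2)*(j + 4)*(j + 5)
(4) = c^2 + 4*c*q - 4*c - 16*q
(5) = l*(l - 2)*(l + 3)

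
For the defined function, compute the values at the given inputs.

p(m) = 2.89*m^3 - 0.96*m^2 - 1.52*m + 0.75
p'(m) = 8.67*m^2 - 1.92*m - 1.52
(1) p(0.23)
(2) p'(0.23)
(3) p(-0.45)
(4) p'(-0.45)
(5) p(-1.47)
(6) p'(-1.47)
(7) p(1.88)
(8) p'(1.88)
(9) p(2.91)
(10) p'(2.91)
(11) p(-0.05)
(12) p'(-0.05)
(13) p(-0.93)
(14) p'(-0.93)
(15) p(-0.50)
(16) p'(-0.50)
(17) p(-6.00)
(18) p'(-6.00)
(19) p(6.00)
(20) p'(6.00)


(1) = 0.38
(2) = -1.50
(3) = 0.98
(4) = 1.10
(5) = -8.27
(6) = 20.04
(7) = 13.70
(8) = 25.51
(9) = 59.41
(10) = 66.31
(11) = 0.82
(12) = -1.40
(13) = -0.99
(14) = 7.76
(15) = 0.91
(16) = 1.61
(17) = -648.93
(18) = 322.12
(19) = 581.31
(20) = 299.08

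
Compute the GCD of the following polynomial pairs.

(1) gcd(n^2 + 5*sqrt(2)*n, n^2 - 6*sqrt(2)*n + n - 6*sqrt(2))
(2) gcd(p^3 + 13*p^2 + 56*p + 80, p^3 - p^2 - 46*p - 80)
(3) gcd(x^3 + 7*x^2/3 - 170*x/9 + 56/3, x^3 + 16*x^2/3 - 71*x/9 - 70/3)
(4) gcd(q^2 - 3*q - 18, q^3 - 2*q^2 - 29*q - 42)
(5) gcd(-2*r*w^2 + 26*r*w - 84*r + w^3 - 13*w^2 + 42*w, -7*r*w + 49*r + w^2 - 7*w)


(1) = 1
(2) = p + 5
(3) = gcd((x - 7/3)*(x - 4/3)*(x + 6), (x - 7/3)*(x + 5/3)*(x + 6)) = x^2 + 11*x/3 - 14
(4) = q + 3
(5) = gcd((-2*r + w)*(w - 7)*(w - 6), (-7*r + w)*(w - 7)) = w - 7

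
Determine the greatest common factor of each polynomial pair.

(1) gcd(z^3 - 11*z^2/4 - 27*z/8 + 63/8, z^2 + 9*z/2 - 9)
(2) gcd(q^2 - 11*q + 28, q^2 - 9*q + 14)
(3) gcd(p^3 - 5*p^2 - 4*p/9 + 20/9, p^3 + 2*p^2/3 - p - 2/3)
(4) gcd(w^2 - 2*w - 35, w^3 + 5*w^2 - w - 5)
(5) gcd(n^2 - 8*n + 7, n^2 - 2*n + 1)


(1) = gcd((z - 3)*(z - 3/2)*(z + 7/4), (z - 3/2)*(z + 6)) = z - 3/2
(2) = q - 7
(3) = gcd((p - 5)*(p - 2/3)*(p + 2/3), (p - 1)*(p + 2/3)*(p + 1)) = p + 2/3
(4) = w + 5
(5) = n - 1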